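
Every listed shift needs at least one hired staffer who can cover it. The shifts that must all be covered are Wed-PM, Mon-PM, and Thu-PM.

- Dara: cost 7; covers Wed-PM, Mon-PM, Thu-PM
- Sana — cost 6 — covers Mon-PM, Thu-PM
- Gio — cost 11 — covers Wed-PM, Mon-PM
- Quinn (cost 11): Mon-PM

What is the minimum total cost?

Dara alone covers Wed-PM, Mon-PM, Thu-PM — every shift.
Total cost: 7.
No cover costs less than 7.

7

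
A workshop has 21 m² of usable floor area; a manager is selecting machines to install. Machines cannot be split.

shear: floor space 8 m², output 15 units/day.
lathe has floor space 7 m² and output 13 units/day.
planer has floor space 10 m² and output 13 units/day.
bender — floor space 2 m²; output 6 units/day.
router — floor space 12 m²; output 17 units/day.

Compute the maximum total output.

36

Take lathe, bender, and router: floor space 7 + 2 + 12 = 21 ≤ 21, output 13 + 6 + 17 = 36.
No other feasible combination does better.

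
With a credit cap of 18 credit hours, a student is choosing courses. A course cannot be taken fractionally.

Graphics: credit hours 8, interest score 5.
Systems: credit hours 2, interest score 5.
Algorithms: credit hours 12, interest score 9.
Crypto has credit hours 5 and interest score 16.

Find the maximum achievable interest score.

Graphics + Systems + Crypto: credit hours 8 + 2 + 5 = 15 ≤ 18, interest score 5 + 5 + 16 = 26.
Algorithms + Crypto: credit hours 12 + 5 = 17 ≤ 18, interest score 9 + 16 = 25.
Systems + Crypto: credit hours 2 + 5 = 7 ≤ 18, interest score 5 + 16 = 21.
Best is Graphics, Systems, and Crypto with total interest score 26.

26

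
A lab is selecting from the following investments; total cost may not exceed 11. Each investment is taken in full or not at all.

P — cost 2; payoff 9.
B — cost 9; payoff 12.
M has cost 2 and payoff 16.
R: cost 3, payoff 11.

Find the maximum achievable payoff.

Allowing fractional choices, the relaxed optimum would be about 41.3, but investments are indivisible.
P + M + R: cost 2 + 2 + 3 = 7 ≤ 11, payoff 9 + 16 + 11 = 36.
B + M: cost 9 + 2 = 11 ≤ 11, payoff 12 + 16 = 28.
Best is P, M, and R with total payoff 36.

36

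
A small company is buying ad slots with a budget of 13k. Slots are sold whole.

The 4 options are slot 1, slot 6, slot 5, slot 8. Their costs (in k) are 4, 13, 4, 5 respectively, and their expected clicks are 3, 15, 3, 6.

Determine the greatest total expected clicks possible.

Take slot 6: cost 13 ≤ 13, expected clicks 15.
No other feasible combination does better.

15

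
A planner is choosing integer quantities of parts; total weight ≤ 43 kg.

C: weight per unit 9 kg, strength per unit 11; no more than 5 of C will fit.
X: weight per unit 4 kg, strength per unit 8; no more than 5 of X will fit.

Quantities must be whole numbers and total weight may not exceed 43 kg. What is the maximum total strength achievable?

65

3×C and 4×X: weight 43 ≤ 43, strength 3·11 + 4·8 = 65.
2×C and 5×X: weight 38 ≤ 43, strength 2·11 + 5·8 = 62.
Best is 65.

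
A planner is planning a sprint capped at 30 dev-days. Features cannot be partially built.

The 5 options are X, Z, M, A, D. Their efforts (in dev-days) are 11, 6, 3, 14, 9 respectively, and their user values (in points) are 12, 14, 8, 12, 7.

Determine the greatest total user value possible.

This is an integer program with binary decision variables.
Take X, Z, M, and D: effort 11 + 6 + 3 + 9 = 29 ≤ 30, user value 12 + 14 + 8 + 7 = 41.
No other feasible combination does better.

41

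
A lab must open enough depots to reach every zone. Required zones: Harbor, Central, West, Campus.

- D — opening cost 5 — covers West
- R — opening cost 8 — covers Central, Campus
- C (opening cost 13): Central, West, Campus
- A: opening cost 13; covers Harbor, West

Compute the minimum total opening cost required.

21

Choose R and A: together they cover Harbor, Central, West, Campus — every zone.
Total opening cost: 8 + 13 = 21.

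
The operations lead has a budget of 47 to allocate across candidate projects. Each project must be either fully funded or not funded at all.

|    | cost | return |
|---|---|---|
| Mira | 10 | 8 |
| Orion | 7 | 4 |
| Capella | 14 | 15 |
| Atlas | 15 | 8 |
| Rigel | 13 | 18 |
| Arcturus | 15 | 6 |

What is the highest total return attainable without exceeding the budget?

Mira + Capella + Rigel: cost 10 + 14 + 13 = 37 ≤ 47, return 8 + 15 + 18 = 41.
Mira + Orion + Capella + Rigel: cost 10 + 7 + 14 + 13 = 44 ≤ 47, return 8 + 4 + 15 + 18 = 45.
Capella + Atlas + Rigel: cost 14 + 15 + 13 = 42 ≤ 47, return 15 + 8 + 18 = 41.
Best is Mira, Orion, Capella, and Rigel with total return 45.

45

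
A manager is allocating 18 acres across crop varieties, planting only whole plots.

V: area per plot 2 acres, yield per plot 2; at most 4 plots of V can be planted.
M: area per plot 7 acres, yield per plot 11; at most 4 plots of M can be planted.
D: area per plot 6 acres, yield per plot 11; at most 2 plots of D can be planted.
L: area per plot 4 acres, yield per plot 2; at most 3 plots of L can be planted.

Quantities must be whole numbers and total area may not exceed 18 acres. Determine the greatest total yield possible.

D has the best ratio (11/6); taking only D gives at most 2×11 = 22 (stopped by the supply cap of 2).
Mixing does better — 3×V and 2×D: area 18 ≤ 18, yield 3·2 + 2·11 = 28.

28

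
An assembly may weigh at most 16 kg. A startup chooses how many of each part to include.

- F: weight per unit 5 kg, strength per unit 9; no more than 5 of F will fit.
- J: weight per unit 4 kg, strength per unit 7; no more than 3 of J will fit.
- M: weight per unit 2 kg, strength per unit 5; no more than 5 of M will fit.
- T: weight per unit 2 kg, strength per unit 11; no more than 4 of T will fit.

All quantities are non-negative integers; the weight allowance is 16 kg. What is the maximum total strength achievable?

64

T has the best ratio (11/2); taking only T gives at most 4×11 = 44 (stopped by the supply cap of 4).
Mixing does better — 4×M and 4×T: weight 16 ≤ 16, strength 4·5 + 4·11 = 64.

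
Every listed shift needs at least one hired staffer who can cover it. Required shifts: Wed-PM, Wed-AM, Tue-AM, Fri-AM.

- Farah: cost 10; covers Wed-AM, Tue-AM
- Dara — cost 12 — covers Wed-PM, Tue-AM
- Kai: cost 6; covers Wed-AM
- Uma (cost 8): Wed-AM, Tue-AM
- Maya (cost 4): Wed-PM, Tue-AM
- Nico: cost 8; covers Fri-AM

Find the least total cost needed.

18

This is a weighted set-cover instance.
Choose Kai, Maya, and Nico: together they cover Wed-PM, Wed-AM, Tue-AM, Fri-AM — every shift.
Total cost: 6 + 4 + 8 = 18.
No cover costs less than 18.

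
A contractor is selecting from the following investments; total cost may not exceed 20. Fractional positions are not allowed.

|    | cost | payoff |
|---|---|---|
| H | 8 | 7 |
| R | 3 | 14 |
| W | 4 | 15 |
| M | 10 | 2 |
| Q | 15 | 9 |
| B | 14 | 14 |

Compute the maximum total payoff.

36

Take H, R, and W: cost 8 + 3 + 4 = 15 ≤ 20, payoff 7 + 14 + 15 = 36.
No other feasible combination does better.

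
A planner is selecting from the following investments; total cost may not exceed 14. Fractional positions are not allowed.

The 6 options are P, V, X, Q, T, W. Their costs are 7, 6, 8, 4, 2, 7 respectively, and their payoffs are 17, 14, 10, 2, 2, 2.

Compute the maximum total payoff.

31

Allowing fractional choices, the relaxed optimum would be about 32.2, but investments are indivisible.
V + X: cost 6 + 8 = 14 ≤ 14, payoff 14 + 10 = 24.
P + V: cost 7 + 6 = 13 ≤ 14, payoff 17 + 14 = 31.
Best is P and V with total payoff 31.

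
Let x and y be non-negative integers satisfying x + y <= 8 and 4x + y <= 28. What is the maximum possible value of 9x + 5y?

64

(x,y)=(6,2) is feasible, giving 64.
(x,y)=(7,0) is feasible, giving 63.
(x,y)=(5,3) is feasible, giving 60.
Maximum is 64 at (x,y)=(6,2).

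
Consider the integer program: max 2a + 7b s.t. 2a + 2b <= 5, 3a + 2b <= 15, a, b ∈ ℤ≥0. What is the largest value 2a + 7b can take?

14

Relaxing integrality, the LP optimum is 17.50 at (a,b) = (0, 2.5), which is not an integer point.
(a,b)=(0,2): 2·0+2·2=4≤5, 3·0+2·2=4≤15, objective 14.
(a,b)=(1,1): 2·1+2·1=4≤5, 3·1+2·1=5≤15, objective 9.
(a,b)=(0,1): 2·0+2·1=2≤5, 3·0+2·1=2≤15, objective 7.
The best lattice point is (0,2), giving 14.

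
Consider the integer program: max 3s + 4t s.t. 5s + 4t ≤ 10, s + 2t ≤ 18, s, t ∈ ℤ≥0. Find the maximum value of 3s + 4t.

8

Relaxing integrality, the LP optimum is 10.00 at (s,t) = (0, 2.5), which is not an integer point.
(s,t)=(0,2): 5·0+4·2=8≤10, 1·0+2·2=4≤18, objective 8.
(s,t)=(1,1): 5·1+4·1=9≤10, 1·1+2·1=3≤18, objective 7.
(s,t)=(0,1): 5·0+4·1=4≤10, 1·0+2·1=2≤18, objective 4.
No feasible integer point exceeds 8.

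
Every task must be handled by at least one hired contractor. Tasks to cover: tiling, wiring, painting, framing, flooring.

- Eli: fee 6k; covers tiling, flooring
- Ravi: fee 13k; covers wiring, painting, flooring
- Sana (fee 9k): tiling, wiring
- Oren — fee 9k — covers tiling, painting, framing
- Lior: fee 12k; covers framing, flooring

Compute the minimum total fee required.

The greedy cost-per-new-task heuristic would pick Eli, Oren, and Sana for 24, but a cheaper cover exists.
Choose Ravi and Oren: together they cover tiling, wiring, painting, framing, flooring — every task.
Total fee: 13 + 9 = 22.
No cover costs less than 22.

22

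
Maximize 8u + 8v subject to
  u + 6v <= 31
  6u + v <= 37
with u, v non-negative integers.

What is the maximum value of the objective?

(u,v)=(5,4): 1·5+6·4=29≤31, 6·5+1·4=34≤37, objective 72.
(u,v)=(4,4): 1·4+6·4=28≤31, 6·4+1·4=28≤37, objective 64.
(u,v)=(5,3): 1·5+6·3=23≤31, 6·5+1·3=33≤37, objective 64.
Maximum is 72 at (u,v)=(5,4).

72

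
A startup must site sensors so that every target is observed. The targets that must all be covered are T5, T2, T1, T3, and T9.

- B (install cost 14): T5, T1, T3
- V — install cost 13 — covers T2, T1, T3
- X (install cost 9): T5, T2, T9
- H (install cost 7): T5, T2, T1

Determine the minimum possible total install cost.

This is an integer covering problem.
The greedy cost-per-new-target heuristic would pick H, X, and V for 29, but a cheaper cover exists.
Choose V and X: together they cover T5, T2, T1, T3, T9 — every target.
Total install cost: 13 + 9 = 22.
No cover costs less than 22.

22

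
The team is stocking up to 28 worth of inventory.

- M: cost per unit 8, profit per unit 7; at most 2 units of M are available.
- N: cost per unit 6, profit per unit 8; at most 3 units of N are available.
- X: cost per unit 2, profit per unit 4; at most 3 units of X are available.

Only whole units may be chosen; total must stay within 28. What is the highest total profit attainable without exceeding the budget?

X has the best ratio (4/2); taking only X gives at most 3×4 = 12 (stopped by the supply cap of 3).
Mixing does better — 3×N and 3×X: cost 24 ≤ 28, profit 3·8 + 3·4 = 36.

36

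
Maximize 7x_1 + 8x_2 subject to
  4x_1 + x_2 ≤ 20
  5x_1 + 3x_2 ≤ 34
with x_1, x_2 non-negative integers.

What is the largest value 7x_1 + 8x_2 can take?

The continuous relaxation peaks at (0, 11.3) with value 90.67; rounding to a feasible lattice point costs some objective.
(x_1,x_2)=(0,11) is feasible, giving 88.
(x_1,x_2)=(0,10) is feasible, giving 80.
The best lattice point is (0,11), giving 88.

88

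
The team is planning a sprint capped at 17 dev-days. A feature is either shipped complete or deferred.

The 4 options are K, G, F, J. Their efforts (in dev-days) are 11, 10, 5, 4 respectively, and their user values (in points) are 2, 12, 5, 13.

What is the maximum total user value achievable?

25

G + J: effort 10 + 4 = 14 ≤ 17, user value 12 + 13 = 25.
G + F: effort 10 + 5 = 15 ≤ 17, user value 12 + 5 = 17.
F + J: effort 5 + 4 = 9 ≤ 17, user value 5 + 13 = 18.
Best is G and J with total user value 25.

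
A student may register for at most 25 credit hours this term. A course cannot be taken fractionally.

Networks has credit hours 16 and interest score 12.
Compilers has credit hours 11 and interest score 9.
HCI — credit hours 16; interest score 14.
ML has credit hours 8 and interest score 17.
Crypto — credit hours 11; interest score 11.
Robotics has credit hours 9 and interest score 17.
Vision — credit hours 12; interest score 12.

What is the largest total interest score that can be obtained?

ML + Robotics: credit hours 8 + 9 = 17 ≤ 25, interest score 17 + 17 = 34.
HCI + ML: credit hours 16 + 8 = 24 ≤ 25, interest score 14 + 17 = 31.
HCI + Robotics: credit hours 16 + 9 = 25 ≤ 25, interest score 14 + 17 = 31.
Best is ML and Robotics with total interest score 34.

34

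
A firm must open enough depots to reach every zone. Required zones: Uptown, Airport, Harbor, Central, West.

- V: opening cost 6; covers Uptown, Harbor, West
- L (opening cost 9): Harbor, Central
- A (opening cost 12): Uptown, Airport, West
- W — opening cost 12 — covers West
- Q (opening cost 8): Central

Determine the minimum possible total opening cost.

Choose L and A: together they cover Uptown, Airport, Harbor, Central, West — every zone.
Total opening cost: 9 + 12 = 21.

21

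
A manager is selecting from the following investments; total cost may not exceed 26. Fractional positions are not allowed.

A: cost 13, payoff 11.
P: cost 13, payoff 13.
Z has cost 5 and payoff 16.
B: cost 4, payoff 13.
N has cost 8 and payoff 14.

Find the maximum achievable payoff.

43

P + Z + N: cost 13 + 5 + 8 = 26 ≤ 26, payoff 13 + 16 + 14 = 43.
Z + B + N: cost 5 + 4 + 8 = 17 ≤ 26, payoff 16 + 13 + 14 = 43.
The maximum payoff is 43; one optimal choice is Z, B, and N.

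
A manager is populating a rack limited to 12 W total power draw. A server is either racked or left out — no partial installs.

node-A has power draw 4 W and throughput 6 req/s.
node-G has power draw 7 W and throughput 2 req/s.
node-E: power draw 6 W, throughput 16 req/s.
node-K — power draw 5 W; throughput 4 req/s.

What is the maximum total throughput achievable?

Treat it as a binary knapsack problem.
Allowing fractional choices, the relaxed optimum would be about 23.6, but servers are indivisible.
node-E: power draw 6 ≤ 12, throughput 16.
node-A + node-E: power draw 4 + 6 = 10 ≤ 12, throughput 6 + 16 = 22.
node-E + node-K: power draw 6 + 5 = 11 ≤ 12, throughput 16 + 4 = 20.
Best is node-A and node-E with total throughput 22.

22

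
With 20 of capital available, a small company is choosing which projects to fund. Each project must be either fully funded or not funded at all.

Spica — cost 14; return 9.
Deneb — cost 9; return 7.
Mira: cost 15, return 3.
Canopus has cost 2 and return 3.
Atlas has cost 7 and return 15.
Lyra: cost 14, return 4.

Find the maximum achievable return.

25

Deneb + Atlas: cost 9 + 7 = 16 ≤ 20, return 7 + 15 = 22.
Canopus + Atlas: cost 2 + 7 = 9 ≤ 20, return 3 + 15 = 18.
Deneb + Canopus + Atlas: cost 9 + 2 + 7 = 18 ≤ 20, return 7 + 3 + 15 = 25.
Best is Deneb, Canopus, and Atlas with total return 25.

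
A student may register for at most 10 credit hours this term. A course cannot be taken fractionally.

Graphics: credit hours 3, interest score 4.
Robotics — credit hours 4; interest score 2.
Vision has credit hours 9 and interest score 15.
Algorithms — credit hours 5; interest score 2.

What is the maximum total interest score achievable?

Graphics + Robotics: credit hours 3 + 4 = 7 ≤ 10, interest score 4 + 2 = 6.
Vision: credit hours 9 ≤ 10, interest score 15.
Best is Vision with total interest score 15.

15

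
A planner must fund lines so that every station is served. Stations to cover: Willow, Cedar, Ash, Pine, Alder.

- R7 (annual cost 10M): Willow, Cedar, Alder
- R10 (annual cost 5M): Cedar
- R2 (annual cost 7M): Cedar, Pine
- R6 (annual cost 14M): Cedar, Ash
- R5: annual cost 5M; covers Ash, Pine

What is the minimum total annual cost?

15

This is a weighted set-cover instance.
Choose R7 and R5: together they cover Willow, Cedar, Ash, Pine, Alder — every station.
Total annual cost: 10 + 5 = 15.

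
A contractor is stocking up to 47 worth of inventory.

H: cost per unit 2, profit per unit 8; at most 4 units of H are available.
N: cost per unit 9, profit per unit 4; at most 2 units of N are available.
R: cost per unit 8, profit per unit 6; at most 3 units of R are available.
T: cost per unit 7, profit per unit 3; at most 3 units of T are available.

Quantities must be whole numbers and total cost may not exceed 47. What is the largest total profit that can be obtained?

56

4×H, 3×R, and 2×T: cost 46 ≤ 47, profit 4·8 + 3·6 + 2·3 = 56.
4×H, 1×N, 2×R, and 2×T: cost 47 ≤ 47, profit 4·8 + 1·4 + 2·6 + 2·3 = 54.
Best is 56.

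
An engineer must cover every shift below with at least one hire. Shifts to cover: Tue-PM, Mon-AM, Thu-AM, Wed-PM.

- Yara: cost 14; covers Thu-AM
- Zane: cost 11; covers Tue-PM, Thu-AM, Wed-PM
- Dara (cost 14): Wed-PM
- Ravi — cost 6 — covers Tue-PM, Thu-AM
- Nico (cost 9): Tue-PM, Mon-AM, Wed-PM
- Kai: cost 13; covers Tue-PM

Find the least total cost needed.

15

This is an integer covering problem.
Choose Ravi and Nico: together they cover Tue-PM, Mon-AM, Thu-AM, Wed-PM — every shift.
Total cost: 6 + 9 = 15.
No cover costs less than 15.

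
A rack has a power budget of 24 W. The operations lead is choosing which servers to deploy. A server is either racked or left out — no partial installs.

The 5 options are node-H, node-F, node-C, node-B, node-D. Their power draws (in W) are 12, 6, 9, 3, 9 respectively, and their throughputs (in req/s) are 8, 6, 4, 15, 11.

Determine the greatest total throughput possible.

34

Treat it as a binary knapsack problem.
Allowing fractional choices, the relaxed optimum would be about 36.0, but servers are indivisible.
node-C + node-B + node-D: power draw 9 + 3 + 9 = 21 ≤ 24, throughput 4 + 15 + 11 = 30.
node-H + node-B + node-D: power draw 12 + 3 + 9 = 24 ≤ 24, throughput 8 + 15 + 11 = 34.
node-F + node-B + node-D: power draw 6 + 3 + 9 = 18 ≤ 24, throughput 6 + 15 + 11 = 32.
Best is node-H, node-B, and node-D with total throughput 34.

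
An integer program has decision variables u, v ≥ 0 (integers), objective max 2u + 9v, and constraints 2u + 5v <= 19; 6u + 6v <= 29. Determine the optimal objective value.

29

(u,v)=(1,3): 2·1+5·3=17≤19, 6·1+6·3=24≤29, objective 29.
(u,v)=(0,3): 2·0+5·3=15≤19, 6·0+6·3=18≤29, objective 27.
The best lattice point is (1,3), giving 29.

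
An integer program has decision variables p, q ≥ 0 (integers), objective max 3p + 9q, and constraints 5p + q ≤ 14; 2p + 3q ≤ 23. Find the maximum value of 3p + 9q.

Relaxing integrality, the LP optimum is 69.00 at (p,q) = (0, 7.67), which is not an integer point.
(p,q)=(1,7) is feasible, giving 66.
(p,q)=(0,7) is feasible, giving 63.
(p,q)=(1,6) is feasible, giving 57.
Maximum is 66 at (p,q)=(1,7).

66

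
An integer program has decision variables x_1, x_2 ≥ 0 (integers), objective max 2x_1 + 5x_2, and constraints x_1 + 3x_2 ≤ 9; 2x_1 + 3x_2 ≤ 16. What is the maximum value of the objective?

(x_1,x_2)=(6,1): 1·6+3·1=9≤9, 2·6+3·1=15≤16, objective 17.
(x_1,x_2)=(8,0): 1·8+3·0=8≤9, 2·8+3·0=16≤16, objective 16.
(x_1,x_2)=(5,1): 1·5+3·1=8≤9, 2·5+3·1=13≤16, objective 15.
(x_1,x_2)=(7,0): 1·7+3·0=7≤9, 2·7+3·0=14≤16, objective 14.
The best lattice point is (6,1), giving 17.

17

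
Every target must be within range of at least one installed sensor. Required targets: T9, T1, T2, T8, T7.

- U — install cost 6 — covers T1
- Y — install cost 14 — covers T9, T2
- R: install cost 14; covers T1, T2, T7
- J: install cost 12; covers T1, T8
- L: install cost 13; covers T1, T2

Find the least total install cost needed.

Choose Y, R, and J: together they cover T9, T1, T2, T8, T7 — every target.
Total install cost: 14 + 14 + 12 = 40.
No cover costs less than 40.

40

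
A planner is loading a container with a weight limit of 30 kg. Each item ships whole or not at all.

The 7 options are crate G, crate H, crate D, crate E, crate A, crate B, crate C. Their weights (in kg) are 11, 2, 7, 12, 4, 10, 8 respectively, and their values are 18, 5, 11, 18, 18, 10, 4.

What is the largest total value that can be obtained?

This is a 0-1 knapsack instance.
Allowing fractional choices, the relaxed optimum would be about 61.0, but items are indivisible.
crate G + crate H + crate E + crate A: weight 11 + 2 + 12 + 4 = 29 ≤ 30, value 18 + 5 + 18 + 18 = 59.
crate G + crate E + crate A: weight 11 + 12 + 4 = 27 ≤ 30, value 18 + 18 + 18 = 54.
Best is crate G, crate H, crate E, and crate A with total value 59.

59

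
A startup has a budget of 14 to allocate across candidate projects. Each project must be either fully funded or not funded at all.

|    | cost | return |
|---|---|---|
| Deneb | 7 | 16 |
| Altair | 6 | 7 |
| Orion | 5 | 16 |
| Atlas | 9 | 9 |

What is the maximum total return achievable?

32

Allowing fractional choices, the relaxed optimum would be about 34.3, but projects are indivisible.
Deneb + Orion: cost 7 + 5 = 12 ≤ 14, return 16 + 16 = 32.
Orion + Atlas: cost 5 + 9 = 14 ≤ 14, return 16 + 9 = 25.
Best is Deneb and Orion with total return 32.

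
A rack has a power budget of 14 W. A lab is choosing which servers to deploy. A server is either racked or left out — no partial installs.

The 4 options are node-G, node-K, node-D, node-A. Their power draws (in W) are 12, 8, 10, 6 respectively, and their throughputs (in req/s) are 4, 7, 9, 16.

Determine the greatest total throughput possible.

23

Take node-K and node-A: power draw 8 + 6 = 14 ≤ 14, throughput 7 + 16 = 23.
No other feasible combination does better.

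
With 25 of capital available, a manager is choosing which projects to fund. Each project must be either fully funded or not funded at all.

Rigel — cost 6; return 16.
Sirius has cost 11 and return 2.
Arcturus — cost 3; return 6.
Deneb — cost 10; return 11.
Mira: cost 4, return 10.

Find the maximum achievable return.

43

Allowing fractional choices, the relaxed optimum would be about 43.4, but projects are indivisible.
Rigel + Deneb + Mira: cost 6 + 10 + 4 = 20 ≤ 25, return 16 + 11 + 10 = 37.
Rigel + Arcturus + Deneb + Mira: cost 6 + 3 + 10 + 4 = 23 ≤ 25, return 16 + 6 + 11 + 10 = 43.
Rigel + Sirius + Arcturus + Mira: cost 6 + 11 + 3 + 4 = 24 ≤ 25, return 16 + 2 + 6 + 10 = 34.
Best is Rigel, Arcturus, Deneb, and Mira with total return 43.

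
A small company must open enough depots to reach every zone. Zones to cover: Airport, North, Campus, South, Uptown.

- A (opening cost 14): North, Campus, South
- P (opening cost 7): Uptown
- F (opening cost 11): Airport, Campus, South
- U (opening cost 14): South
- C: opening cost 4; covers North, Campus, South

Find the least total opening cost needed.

This is an integer covering problem.
Choose P, F, and C: together they cover Airport, North, Campus, South, Uptown — every zone.
Total opening cost: 7 + 11 + 4 = 22.
No cover costs less than 22.

22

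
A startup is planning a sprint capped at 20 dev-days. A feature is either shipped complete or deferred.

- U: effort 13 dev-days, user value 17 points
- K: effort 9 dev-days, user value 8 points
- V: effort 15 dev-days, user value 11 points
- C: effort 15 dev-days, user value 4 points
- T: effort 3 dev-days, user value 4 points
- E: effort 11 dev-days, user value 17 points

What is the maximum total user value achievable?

Take K and E: effort 9 + 11 = 20 ≤ 20, user value 8 + 17 = 25.
No other feasible combination does better.

25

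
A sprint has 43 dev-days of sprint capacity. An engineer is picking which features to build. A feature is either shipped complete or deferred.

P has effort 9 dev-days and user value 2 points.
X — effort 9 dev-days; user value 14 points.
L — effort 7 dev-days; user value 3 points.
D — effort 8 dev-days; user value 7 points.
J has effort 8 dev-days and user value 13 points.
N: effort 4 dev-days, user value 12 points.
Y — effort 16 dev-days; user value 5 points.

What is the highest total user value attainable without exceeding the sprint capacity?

Allowing fractional choices, the relaxed optimum would be about 51.2, but features are indivisible.
P + X + D + J + N: effort 9 + 9 + 8 + 8 + 4 = 38 ≤ 43, user value 2 + 14 + 7 + 13 + 12 = 48.
X + L + D + J + N: effort 9 + 7 + 8 + 8 + 4 = 36 ≤ 43, user value 14 + 3 + 7 + 13 + 12 = 49.
Best is X, L, D, J, and N with total user value 49.

49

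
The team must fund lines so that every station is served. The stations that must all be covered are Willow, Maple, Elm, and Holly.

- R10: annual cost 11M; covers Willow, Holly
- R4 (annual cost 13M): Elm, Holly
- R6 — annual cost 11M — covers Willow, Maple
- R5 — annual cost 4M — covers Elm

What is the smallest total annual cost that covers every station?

The greedy cost-per-new-station heuristic would pick R5, R10, and R6 for 26, but a cheaper cover exists.
Choose R4 and R6: together they cover Willow, Maple, Elm, Holly — every station.
Total annual cost: 13 + 11 = 24.
No cover costs less than 24.

24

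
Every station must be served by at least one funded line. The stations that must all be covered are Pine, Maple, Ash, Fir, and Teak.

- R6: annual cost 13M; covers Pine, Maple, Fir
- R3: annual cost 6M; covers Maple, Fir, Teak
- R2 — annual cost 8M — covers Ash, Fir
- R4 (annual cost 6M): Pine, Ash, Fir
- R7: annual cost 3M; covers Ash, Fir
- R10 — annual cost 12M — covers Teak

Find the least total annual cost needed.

12

The greedy cost-per-new-station heuristic would pick R7, R3, and R4 for 15, but a cheaper cover exists.
Choose R3 and R4: together they cover Pine, Maple, Ash, Fir, Teak — every station.
Total annual cost: 6 + 6 = 12.
No cover costs less than 12.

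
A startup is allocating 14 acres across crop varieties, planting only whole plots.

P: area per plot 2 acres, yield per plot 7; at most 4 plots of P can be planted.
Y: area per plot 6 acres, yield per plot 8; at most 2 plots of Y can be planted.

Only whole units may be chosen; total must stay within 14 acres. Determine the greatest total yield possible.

Take 4×P and 1×Y: area 14 ≤ 14, yield 4·7 + 1·8 = 36.
P has the best ratio (7/2) and is taken to its limit of 4; remaining capacity is filled optimally with the others.

36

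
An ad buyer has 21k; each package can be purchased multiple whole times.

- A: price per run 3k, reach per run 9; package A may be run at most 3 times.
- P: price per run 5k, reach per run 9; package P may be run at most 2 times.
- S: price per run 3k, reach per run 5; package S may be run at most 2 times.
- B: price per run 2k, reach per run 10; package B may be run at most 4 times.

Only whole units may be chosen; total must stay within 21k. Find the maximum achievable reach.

72

B has the best ratio (10/2); taking only B gives at most 4×10 = 40 (stopped by the supply cap of 4).
Mixing does better — 3×A, 1×S, and 4×B: price 20 ≤ 21, reach 3·9 + 1·5 + 4·10 = 72.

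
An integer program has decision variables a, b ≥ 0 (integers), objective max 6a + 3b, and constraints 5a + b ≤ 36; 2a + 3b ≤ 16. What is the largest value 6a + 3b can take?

42

(a,b)=(7,0): 5·7+1·0=35≤36, 2·7+3·0=14≤16, objective 42.
(a,b)=(6,1): 5·6+1·1=31≤36, 2·6+3·1=15≤16, objective 39.
No feasible integer point exceeds 42.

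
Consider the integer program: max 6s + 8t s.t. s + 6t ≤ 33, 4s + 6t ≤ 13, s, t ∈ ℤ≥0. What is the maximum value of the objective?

18

The continuous relaxation peaks at (3.25, 0) with value 19.50; rounding to a feasible lattice point costs some objective.
(s,t)=(3,0): 1·3+6·0=3≤33, 4·3+6·0=12≤13, objective 18.
(s,t)=(2,0): 1·2+6·0=2≤33, 4·2+6·0=8≤13, objective 12.
The best lattice point is (3,0), giving 18.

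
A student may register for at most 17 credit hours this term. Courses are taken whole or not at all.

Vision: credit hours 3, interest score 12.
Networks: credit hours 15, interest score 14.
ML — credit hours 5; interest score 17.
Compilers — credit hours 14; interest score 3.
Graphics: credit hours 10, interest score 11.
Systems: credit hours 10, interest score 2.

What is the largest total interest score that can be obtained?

29

ML + Graphics: credit hours 5 + 10 = 15 ≤ 17, interest score 17 + 11 = 28.
Vision + ML: credit hours 3 + 5 = 8 ≤ 17, interest score 12 + 17 = 29.
Best is Vision and ML with total interest score 29.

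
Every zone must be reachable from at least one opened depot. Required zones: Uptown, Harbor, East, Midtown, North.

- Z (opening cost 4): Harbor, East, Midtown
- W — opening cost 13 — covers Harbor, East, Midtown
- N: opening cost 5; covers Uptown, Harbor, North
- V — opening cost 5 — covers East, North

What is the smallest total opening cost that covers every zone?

9

Choose Z and N: together they cover Uptown, Harbor, East, Midtown, North — every zone.
Total opening cost: 4 + 5 = 9.
No cover costs less than 9.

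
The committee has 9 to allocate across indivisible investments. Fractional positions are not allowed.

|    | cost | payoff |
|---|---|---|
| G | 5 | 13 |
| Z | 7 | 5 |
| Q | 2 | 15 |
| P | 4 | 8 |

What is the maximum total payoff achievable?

G + Q: cost 5 + 2 = 7 ≤ 9, payoff 13 + 15 = 28.
Q + P: cost 2 + 4 = 6 ≤ 9, payoff 15 + 8 = 23.
Best is G and Q with total payoff 28.

28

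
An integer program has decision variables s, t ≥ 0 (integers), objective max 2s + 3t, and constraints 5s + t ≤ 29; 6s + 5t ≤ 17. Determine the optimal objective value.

(s,t)=(0,3): 5·0+1·3=3≤29, 6·0+5·3=15≤17, objective 9.
(s,t)=(1,2): 5·1+1·2=7≤29, 6·1+5·2=16≤17, objective 8.
The best lattice point is (0,3), giving 9.

9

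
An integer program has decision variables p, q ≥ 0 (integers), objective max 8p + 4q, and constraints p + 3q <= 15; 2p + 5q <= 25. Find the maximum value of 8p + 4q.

(p,q)=(12,0) is feasible, giving 96.
(p,q)=(11,0) is feasible, giving 88.
Maximum is 96 at (p,q)=(12,0).

96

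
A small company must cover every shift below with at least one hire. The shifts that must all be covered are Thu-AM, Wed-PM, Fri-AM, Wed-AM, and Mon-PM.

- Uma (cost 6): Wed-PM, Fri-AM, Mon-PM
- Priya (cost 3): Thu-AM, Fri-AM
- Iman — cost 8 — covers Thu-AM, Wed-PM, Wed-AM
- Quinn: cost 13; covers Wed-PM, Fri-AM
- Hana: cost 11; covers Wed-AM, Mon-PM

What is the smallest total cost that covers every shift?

Choose Uma and Iman: together they cover Thu-AM, Wed-PM, Fri-AM, Wed-AM, Mon-PM — every shift.
Total cost: 6 + 8 = 14.

14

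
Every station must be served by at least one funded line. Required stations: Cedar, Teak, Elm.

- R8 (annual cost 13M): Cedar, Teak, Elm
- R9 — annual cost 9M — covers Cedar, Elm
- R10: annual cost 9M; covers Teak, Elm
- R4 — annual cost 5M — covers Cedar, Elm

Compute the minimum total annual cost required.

This is an integer covering problem.
The greedy cost-per-new-station heuristic would pick R4 and R10 for 14, but a cheaper cover exists.
R8 alone covers Cedar, Teak, Elm — every station.
Total annual cost: 13.
No cover costs less than 13.

13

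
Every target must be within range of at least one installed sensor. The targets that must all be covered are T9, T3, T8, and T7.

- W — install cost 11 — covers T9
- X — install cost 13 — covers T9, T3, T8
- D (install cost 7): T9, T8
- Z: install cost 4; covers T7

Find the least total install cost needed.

Choose X and Z: together they cover T9, T3, T8, T7 — every target.
Total install cost: 13 + 4 = 17.

17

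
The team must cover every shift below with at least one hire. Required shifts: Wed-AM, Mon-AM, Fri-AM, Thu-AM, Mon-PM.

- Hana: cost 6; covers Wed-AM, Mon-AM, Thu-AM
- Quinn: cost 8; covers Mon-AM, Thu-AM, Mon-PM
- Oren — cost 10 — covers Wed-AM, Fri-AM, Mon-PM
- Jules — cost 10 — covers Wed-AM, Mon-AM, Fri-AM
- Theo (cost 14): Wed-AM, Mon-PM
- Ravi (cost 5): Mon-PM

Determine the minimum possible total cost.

16

Choose Hana and Oren: together they cover Wed-AM, Mon-AM, Fri-AM, Thu-AM, Mon-PM — every shift.
Total cost: 6 + 10 = 16.
No cover costs less than 16.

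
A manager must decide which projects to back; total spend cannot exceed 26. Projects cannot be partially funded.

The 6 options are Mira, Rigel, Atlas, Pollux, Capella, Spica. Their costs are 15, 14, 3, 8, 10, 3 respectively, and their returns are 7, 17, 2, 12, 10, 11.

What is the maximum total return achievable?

Take Rigel, Pollux, and Spica: cost 14 + 8 + 3 = 25 ≤ 26, return 17 + 12 + 11 = 40.
No other feasible combination does better.

40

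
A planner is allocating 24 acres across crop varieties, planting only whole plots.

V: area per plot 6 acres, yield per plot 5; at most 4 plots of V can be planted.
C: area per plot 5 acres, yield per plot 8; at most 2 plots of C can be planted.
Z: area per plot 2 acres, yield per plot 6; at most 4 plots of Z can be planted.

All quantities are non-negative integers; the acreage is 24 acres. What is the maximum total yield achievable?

45

This is a bounded integer knapsack.
Z has the best ratio (6/2); taking only Z gives at most 4×6 = 24 (stopped by the supply cap of 4).
Mixing does better — 1×V, 2×C, and 4×Z: area 24 ≤ 24, yield 1·5 + 2·8 + 4·6 = 45.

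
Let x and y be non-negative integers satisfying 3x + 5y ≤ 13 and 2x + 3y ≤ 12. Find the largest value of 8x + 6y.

32

Relaxing integrality, the LP optimum is 34.67 at (x,y) = (4.33, 0), which is not an integer point.
(x,y)=(4,0) is feasible, giving 32.
(x,y)=(3,0) is feasible, giving 24.
No feasible integer point exceeds 32.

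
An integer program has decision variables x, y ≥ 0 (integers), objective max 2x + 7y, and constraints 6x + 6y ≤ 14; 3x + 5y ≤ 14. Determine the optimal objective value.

The continuous relaxation peaks at (0, 2.33) with value 16.33; rounding to a feasible lattice point costs some objective.
(x,y)=(0,2): 6·0+6·2=12≤14, 3·0+5·2=10≤14, objective 14.
(x,y)=(1,1): 6·1+6·1=12≤14, 3·1+5·1=8≤14, objective 9.
No feasible integer point exceeds 14.

14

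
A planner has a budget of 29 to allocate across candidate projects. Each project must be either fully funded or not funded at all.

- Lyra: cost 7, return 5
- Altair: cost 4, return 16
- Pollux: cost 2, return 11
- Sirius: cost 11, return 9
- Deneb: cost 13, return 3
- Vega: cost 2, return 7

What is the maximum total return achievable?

Allowing fractional choices, the relaxed optimum would be about 48.7, but projects are indivisible.
Lyra + Altair + Pollux + Sirius + Vega: cost 7 + 4 + 2 + 11 + 2 = 26 ≤ 29, return 5 + 16 + 11 + 9 + 7 = 48.
Altair + Pollux + Sirius + Vega: cost 4 + 2 + 11 + 2 = 19 ≤ 29, return 16 + 11 + 9 + 7 = 43.
Lyra + Altair + Pollux + Deneb + Vega: cost 7 + 4 + 2 + 13 + 2 = 28 ≤ 29, return 5 + 16 + 11 + 3 + 7 = 42.
Best is Lyra, Altair, Pollux, Sirius, and Vega with total return 48.

48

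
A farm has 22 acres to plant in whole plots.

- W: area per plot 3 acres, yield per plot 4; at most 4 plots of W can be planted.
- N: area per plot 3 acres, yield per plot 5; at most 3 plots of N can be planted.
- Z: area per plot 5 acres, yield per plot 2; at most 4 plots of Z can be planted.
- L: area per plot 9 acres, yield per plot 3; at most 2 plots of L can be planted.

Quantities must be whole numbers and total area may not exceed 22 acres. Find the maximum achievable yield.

31

3×W and 3×N: area 18 ≤ 22, yield 3·4 + 3·5 = 27.
4×W and 3×N: area 21 ≤ 22, yield 4·4 + 3·5 = 31.
Best is 31.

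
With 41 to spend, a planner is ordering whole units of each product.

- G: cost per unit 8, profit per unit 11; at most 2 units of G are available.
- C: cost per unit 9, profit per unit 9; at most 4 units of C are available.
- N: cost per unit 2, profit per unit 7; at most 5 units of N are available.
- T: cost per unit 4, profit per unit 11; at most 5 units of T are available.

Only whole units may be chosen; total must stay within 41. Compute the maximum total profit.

101

N has the best ratio (7/2); taking only N gives at most 5×7 = 35 (stopped by the supply cap of 5).
Mixing does better — 1×G, 5×N, and 5×T: cost 38 ≤ 41, profit 1·11 + 5·7 + 5·11 = 101.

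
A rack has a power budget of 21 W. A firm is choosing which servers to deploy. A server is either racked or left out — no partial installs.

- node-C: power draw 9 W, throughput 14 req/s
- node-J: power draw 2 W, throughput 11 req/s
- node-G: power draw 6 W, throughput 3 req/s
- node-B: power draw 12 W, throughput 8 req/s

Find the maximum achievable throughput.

Allowing fractional choices, the relaxed optimum would be about 31.7, but servers are indivisible.
node-J + node-G + node-B: power draw 2 + 6 + 12 = 20 ≤ 21, throughput 11 + 3 + 8 = 22.
node-C + node-J + node-G: power draw 9 + 2 + 6 = 17 ≤ 21, throughput 14 + 11 + 3 = 28.
node-C + node-J: power draw 9 + 2 = 11 ≤ 21, throughput 14 + 11 = 25.
Best is node-C, node-J, and node-G with total throughput 28.

28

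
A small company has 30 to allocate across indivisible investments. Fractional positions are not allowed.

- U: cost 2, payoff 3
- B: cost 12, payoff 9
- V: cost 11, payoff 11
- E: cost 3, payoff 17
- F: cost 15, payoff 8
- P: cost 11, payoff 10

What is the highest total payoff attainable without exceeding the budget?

This is a 0-1 knapsack instance.
U + V + E + P: cost 2 + 11 + 3 + 11 = 27 ≤ 30, payoff 3 + 11 + 17 + 10 = 41.
U + B + V + E: cost 2 + 12 + 11 + 3 = 28 ≤ 30, payoff 3 + 9 + 11 + 17 = 40.
U + B + E + P: cost 2 + 12 + 3 + 11 = 28 ≤ 30, payoff 3 + 9 + 17 + 10 = 39.
Best is U, V, E, and P with total payoff 41.

41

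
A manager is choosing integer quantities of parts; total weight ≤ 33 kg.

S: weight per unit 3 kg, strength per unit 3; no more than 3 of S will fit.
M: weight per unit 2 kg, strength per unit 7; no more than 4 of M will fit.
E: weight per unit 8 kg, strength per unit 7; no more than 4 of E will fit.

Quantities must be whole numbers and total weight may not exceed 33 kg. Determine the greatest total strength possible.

This is a bounded integer knapsack.
Take 3×S, 4×M, and 2×E: weight 33 ≤ 33, strength 3·3 + 4·7 + 2·7 = 51.
M has the best ratio (7/2) and is taken to its limit of 4; remaining capacity is filled optimally with the others.

51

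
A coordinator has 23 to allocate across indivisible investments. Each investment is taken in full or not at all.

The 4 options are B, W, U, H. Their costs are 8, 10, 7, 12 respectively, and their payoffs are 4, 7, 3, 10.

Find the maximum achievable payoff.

Take W and H: cost 10 + 12 = 22 ≤ 23, payoff 7 + 10 = 17.
No other feasible combination does better.

17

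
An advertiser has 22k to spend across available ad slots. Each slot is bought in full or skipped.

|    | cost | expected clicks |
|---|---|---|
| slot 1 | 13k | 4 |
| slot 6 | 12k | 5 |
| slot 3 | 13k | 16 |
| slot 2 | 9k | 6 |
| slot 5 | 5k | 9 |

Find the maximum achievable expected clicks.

slot 3: cost 13 ≤ 22, expected clicks 16.
slot 3 + slot 2: cost 13 + 9 = 22 ≤ 22, expected clicks 16 + 6 = 22.
slot 3 + slot 5: cost 13 + 5 = 18 ≤ 22, expected clicks 16 + 9 = 25.
Best is slot 3 and slot 5 with total expected clicks 25.

25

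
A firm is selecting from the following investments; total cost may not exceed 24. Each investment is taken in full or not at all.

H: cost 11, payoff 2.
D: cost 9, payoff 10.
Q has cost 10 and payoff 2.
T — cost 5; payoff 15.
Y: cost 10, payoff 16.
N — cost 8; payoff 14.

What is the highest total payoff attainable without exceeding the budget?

Take T, Y, and N: cost 5 + 10 + 8 = 23 ≤ 24, payoff 15 + 16 + 14 = 45.
No other feasible combination does better.

45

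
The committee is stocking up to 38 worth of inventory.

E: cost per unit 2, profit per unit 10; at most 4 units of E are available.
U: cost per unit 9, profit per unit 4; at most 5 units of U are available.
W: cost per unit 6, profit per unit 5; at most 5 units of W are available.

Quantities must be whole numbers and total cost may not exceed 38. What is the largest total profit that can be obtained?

This is a bounded integer knapsack.
E has the best ratio (10/2); taking only E gives at most 4×10 = 40 (stopped by the supply cap of 4).
Mixing does better — 4×E and 5×W: cost 38 ≤ 38, profit 4·10 + 5·5 = 65.

65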